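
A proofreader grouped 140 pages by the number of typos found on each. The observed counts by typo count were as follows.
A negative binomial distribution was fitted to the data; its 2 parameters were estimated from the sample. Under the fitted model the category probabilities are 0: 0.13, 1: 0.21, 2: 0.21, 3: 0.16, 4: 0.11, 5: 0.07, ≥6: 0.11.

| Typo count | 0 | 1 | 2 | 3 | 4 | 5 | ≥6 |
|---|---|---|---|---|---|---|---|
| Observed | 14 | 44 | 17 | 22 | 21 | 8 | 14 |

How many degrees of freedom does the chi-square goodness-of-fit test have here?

4

There are k = 7 categories and 2 parameters estimated from the data, so df = 7 − 1 − 2 = 4.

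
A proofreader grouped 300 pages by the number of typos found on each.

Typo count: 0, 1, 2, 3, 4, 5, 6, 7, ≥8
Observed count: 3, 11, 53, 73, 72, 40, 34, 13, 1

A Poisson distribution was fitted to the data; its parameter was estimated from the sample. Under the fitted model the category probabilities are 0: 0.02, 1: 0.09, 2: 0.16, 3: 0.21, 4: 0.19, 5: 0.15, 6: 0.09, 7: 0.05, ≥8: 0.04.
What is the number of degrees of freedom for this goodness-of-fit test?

There are k = 9 categories and 1 parameter estimated from the data, so df = 9 − 1 − 1 = 7.

7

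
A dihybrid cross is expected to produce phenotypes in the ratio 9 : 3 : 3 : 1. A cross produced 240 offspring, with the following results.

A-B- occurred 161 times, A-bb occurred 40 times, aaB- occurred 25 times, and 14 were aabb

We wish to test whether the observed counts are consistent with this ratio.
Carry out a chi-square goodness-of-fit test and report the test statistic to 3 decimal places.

Ratio total = 16. Expected counts: 240×9/16 = 135, 240×3/16 = 45, 240×3/16 = 45, 240×1/16 = 15.
cat         O        E   (O−E)²/E
A-B-      161      135     5.0074
A-bb       40       45     0.5556
aaB-       25       45     8.8889
aabb       14       15     0.0667
Sum = 14.519

14.519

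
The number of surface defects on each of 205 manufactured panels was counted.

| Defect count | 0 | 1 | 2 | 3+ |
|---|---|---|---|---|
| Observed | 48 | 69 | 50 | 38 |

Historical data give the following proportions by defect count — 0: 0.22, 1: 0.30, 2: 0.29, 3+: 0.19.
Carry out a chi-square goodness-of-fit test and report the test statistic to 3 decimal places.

Expected counts E_i = n·p_i: 205×0.22 = 45.1, 205×0.30 = 61.5, 205×0.29 = 59.45, 205×0.19 = 38.95.
0: (48 − 45.1)²/45.1 = 8.41/45.1 = 0.1865
1: (69 − 61.5)²/61.5 = 56.25/61.5 = 0.9146
2: (50 − 59.45)²/59.45 = 89.3025/59.45 = 1.5021
3+: (38 − 38.95)²/38.95 = 0.9025/38.95 = 0.0232
Sum = 2.626

2.626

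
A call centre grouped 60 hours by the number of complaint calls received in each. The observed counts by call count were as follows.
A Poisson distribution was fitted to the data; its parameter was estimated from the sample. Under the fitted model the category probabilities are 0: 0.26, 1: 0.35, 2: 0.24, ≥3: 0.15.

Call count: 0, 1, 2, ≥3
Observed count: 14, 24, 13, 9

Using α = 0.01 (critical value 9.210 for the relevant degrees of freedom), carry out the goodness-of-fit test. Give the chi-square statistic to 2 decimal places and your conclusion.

0.73; do not reject

Expected counts E_i = n·p_i: 60×0.26 = 15.6, 60×0.35 = 21, 60×0.24 = 14.4, 60×0.15 = 9.
0: (14 − 15.6)²/15.6 = 2.56/15.6 = 0.164
1: (24 − 21)²/21 = 9/21 = 0.429
2: (13 − 14.4)²/14.4 = 1.96/14.4 = 0.136
≥3: (9 − 9)²/9 = 0/9 = 0.000
Sum = 0.73
df = 2. Since 0.73 < 9.210, we do not reject H₀.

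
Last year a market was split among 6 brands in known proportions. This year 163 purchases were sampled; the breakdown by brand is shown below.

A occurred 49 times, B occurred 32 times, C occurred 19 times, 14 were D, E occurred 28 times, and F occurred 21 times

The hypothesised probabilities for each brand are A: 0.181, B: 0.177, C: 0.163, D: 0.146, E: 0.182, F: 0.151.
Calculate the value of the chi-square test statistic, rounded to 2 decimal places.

20.04

Expected counts E_i = n·p_i: 163×0.181 = 29.503, 163×0.177 = 28.851, 163×0.163 = 26.569, 163×0.146 = 23.798, 163×0.182 = 29.666, 163×0.151 = 24.613.
χ² = (49−29.503)²/29.503 + (32−28.851)²/28.851 + (19−26.569)²/26.569 + (14−23.798)²/23.798 + (28−29.666)²/29.666 + (21−24.613)²/24.613
   = 12.885 + 0.344 + 2.156 + 4.034 + 0.094 + 0.530
Sum = 20.04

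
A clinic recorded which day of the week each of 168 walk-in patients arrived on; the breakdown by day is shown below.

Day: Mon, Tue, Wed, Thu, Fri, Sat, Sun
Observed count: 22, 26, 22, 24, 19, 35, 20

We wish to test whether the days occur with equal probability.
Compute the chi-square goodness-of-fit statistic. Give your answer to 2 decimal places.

Under H₀ each category has probability 1/7, so each expected count is 168/7 = 24.
χ² = (22−24)²/24 + (26−24)²/24 + (22−24)²/24 + (24−24)²/24 + (19−24)²/24 + (35−24)²/24 + (20−24)²/24
   = 0.167 + 0.167 + 0.167 + 0.000 + 1.042 + 5.042 + 0.667
Sum = 7.25

7.25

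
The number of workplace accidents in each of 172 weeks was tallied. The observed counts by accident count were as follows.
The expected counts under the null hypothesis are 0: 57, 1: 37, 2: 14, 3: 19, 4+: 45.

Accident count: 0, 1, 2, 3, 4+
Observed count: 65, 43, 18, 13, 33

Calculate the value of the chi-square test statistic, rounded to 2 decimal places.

0: (65 − 57)²/57 = 64/57 = 1.123
1: (43 − 37)²/37 = 36/37 = 0.973
2: (18 − 14)²/14 = 16/14 = 1.143
3: (13 − 19)²/19 = 36/19 = 1.895
4+: (33 − 45)²/45 = 144/45 = 3.200
Sum = 8.33

8.33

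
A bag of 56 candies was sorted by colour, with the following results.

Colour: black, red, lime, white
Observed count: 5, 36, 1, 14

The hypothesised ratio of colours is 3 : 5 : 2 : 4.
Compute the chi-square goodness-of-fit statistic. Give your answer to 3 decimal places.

23.258

Ratio total = 14. Expected counts: 56×3/14 = 12, 56×5/14 = 20, 56×2/14 = 8, 56×4/14 = 16.
χ² = (5−12)²/12 + (36−20)²/20 + (1−8)²/8 + (14−16)²/16
   = 4.0833 + 12.8000 + 6.1250 + 0.2500
Sum = 23.258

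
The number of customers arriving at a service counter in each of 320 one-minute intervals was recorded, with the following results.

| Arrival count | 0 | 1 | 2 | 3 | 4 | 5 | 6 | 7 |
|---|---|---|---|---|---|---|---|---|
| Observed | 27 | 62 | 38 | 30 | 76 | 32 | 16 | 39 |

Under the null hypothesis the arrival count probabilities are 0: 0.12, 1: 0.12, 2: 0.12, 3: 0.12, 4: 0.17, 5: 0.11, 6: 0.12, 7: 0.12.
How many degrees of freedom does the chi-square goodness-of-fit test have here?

7

There are k = 8 categories and no parameters were estimated from the data, so df = 8 − 1 = 7.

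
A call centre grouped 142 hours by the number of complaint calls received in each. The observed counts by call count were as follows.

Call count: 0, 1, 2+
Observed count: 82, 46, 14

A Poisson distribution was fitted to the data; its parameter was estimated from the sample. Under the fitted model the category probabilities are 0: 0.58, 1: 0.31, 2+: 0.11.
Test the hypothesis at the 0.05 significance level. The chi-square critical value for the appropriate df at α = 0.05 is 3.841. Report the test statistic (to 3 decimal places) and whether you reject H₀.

0.259; do not reject

Expected counts E_i = n·p_i: 142×0.58 = 82.36, 142×0.31 = 44.02, 142×0.11 = 15.62.
cat         O        E   (O−E)²/E
0          82    82.36     0.0016
1          46    44.02     0.0891
2+         14    15.62     0.1680
Sum = 0.259
df = 1. Since 0.259 < 3.841, we do not reject H₀.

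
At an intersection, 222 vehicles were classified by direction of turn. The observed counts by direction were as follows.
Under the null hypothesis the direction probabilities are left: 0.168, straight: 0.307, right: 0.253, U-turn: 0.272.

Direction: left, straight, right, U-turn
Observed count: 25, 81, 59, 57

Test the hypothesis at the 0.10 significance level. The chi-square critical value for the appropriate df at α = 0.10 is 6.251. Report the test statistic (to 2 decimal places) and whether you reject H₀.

Expected counts E_i = n·p_i: 222×0.168 = 37.296, 222×0.307 = 68.154, 222×0.253 = 56.166, 222×0.272 = 60.384.
left: (25 − 37.296)²/37.296 = 151.191616/37.296 = 4.054
straight: (81 − 68.154)²/68.154 = 165.019716/68.154 = 2.421
right: (59 − 56.166)²/56.166 = 8.031556/56.166 = 0.143
U-turn: (57 − 60.384)²/60.384 = 11.451456/60.384 = 0.190
Sum = 6.81
df = 3. Since 6.81 > 6.251, we reject H₀.

6.81; reject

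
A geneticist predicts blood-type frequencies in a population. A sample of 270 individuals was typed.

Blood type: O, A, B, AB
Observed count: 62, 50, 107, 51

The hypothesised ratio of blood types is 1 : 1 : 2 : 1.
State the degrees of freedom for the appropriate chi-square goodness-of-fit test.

There are k = 4 categories and no parameters were estimated from the data, so df = 4 − 1 = 3.

3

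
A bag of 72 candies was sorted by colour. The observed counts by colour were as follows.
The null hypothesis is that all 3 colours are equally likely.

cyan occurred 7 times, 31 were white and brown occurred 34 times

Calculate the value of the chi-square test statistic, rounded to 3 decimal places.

18.250

Under H₀ each category has probability 1/3, so each expected count is 72/3 = 24.
cyan: (7 − 24)²/24 = 289/24 = 12.0417
white: (31 − 24)²/24 = 49/24 = 2.0417
brown: (34 − 24)²/24 = 100/24 = 4.1667
Sum = 18.250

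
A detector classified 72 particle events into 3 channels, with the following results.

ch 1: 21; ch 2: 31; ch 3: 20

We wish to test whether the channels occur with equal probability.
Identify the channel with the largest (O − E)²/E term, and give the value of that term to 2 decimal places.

Under H₀ each category has probability 1/3, so each expected count is 72/3 = 24.
χ² = (21−24)²/24 + (31−24)²/24 + (20−24)²/24
   = 0.375 + 2.042 + 0.667
The largest term is for ch 2: 2.04.

ch 2, 2.04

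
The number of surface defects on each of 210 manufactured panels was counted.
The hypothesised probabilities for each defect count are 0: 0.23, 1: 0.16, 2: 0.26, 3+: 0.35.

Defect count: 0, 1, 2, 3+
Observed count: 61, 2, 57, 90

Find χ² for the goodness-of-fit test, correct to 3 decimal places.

36.868

Expected counts E_i = n·p_i: 210×0.23 = 48.3, 210×0.16 = 33.6, 210×0.26 = 54.6, 210×0.35 = 73.5.
cat         O        E   (O−E)²/E
0          61     48.3     3.3393
1           2     33.6    29.7190
2          57     54.6     0.1055
3+         90     73.5     3.7041
Sum = 36.868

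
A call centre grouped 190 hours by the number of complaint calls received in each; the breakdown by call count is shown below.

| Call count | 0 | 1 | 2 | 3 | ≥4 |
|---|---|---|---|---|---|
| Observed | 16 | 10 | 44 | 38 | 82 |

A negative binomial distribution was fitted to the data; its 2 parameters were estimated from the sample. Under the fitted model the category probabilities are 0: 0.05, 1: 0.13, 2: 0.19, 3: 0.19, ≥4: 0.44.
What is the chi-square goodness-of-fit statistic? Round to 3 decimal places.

Expected counts E_i = n·p_i: 190×0.05 = 9.5, 190×0.13 = 24.7, 190×0.19 = 36.1, 190×0.19 = 36.1, 190×0.44 = 83.6.
cat         O        E   (O−E)²/E
0          16      9.5     4.4474
1          10     24.7     8.7486
2          44     36.1     1.7288
3          38     36.1     0.1000
≥4         82     83.6     0.0306
Sum = 15.055

15.055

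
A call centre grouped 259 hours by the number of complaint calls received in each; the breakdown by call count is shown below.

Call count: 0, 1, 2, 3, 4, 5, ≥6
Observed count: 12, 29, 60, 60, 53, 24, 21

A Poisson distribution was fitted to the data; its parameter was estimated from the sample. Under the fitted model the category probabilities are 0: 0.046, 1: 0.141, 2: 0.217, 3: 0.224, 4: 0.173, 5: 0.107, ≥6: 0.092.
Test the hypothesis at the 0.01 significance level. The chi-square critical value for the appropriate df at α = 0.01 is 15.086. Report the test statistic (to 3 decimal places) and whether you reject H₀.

Expected counts E_i = n·p_i: 259×0.046 = 11.914, 259×0.141 = 36.519, 259×0.217 = 56.203, 259×0.224 = 58.016, 259×0.173 = 44.807, 259×0.107 = 27.713, 259×0.092 = 23.828.
cat         O        E   (O−E)²/E
0          12   11.914     0.0006
1          29   36.519     1.5481
2          60   56.203     0.2565
3          60   58.016     0.0678
4          53   44.807     1.4981
5          24   27.713     0.4975
≥6         21   23.828     0.3356
Sum = 4.204
df = 5. Since 4.204 < 15.086, we do not reject H₀.

4.204; do not reject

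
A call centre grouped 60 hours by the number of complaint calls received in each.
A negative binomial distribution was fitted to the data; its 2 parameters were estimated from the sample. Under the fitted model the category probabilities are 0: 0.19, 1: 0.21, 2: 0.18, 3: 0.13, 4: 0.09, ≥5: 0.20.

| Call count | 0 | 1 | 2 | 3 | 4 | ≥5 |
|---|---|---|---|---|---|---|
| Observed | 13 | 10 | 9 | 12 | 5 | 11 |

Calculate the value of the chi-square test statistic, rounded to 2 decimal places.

Expected counts E_i = n·p_i: 60×0.19 = 11.4, 60×0.21 = 12.6, 60×0.18 = 10.8, 60×0.13 = 7.8, 60×0.09 = 5.4, 60×0.20 = 12.
cat         O        E   (O−E)²/E
0          13     11.4      0.225
1          10     12.6      0.537
2           9     10.8      0.300
3          12      7.8      2.262
4           5      5.4      0.030
≥5         11       12      0.083
Sum = 3.44

3.44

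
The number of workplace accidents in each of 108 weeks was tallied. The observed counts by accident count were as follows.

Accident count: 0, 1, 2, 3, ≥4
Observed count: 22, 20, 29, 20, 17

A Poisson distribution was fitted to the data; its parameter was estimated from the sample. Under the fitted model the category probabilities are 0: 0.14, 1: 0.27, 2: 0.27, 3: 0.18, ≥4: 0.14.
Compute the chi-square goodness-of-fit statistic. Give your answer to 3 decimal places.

6.259

Expected counts E_i = n·p_i: 108×0.14 = 15.12, 108×0.27 = 29.16, 108×0.27 = 29.16, 108×0.18 = 19.44, 108×0.14 = 15.12.
χ² = (22−15.12)²/15.12 + (20−29.16)²/29.16 + (29−29.16)²/29.16 + (20−19.44)²/19.44 + (17−15.12)²/15.12
   = 3.1306 + 2.8774 + 0.0009 + 0.0161 + 0.2338
Sum = 6.259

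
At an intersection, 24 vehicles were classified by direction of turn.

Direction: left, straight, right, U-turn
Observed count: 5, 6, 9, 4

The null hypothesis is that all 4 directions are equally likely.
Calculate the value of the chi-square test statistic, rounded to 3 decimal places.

Expected count for each of the 4 categories: 24/4 = 6.
cat           O        E   (O−E)²/E
left          5        6     0.1667
straight      6        6     0.0000
right         9        6     1.5000
U-turn        4        6     0.6667
Sum = 2.333

2.333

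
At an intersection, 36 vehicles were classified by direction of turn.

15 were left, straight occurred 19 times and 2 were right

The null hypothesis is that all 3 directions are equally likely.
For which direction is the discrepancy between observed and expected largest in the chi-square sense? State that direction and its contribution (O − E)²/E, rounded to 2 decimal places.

right, 8.33

Under H₀ each category has probability 1/3, so each expected count is 36/3 = 12.
left: (15 − 12)²/12 = 9/12 = 0.750
straight: (19 − 12)²/12 = 49/12 = 4.083
right: (2 − 12)²/12 = 100/12 = 8.333
The largest term is for right: 8.33.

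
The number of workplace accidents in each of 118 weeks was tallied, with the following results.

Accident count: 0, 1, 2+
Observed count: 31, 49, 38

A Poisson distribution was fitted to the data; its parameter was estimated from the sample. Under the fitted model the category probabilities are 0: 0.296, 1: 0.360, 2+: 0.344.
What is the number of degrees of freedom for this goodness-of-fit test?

1

There are k = 3 categories and 1 parameter estimated from the data, so df = 3 − 1 − 1 = 1.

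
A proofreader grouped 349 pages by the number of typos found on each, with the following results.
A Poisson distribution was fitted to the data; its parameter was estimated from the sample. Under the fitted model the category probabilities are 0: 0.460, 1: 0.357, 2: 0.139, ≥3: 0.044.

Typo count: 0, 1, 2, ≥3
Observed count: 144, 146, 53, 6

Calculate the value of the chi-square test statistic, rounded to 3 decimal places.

11.498

Expected counts E_i = n·p_i: 349×0.460 = 160.54, 349×0.357 = 124.593, 349×0.139 = 48.511, 349×0.044 = 15.356.
0: (144 − 160.54)²/160.54 = 273.5716/160.54 = 1.7041
1: (146 − 124.593)²/124.593 = 458.259649/124.593 = 3.6781
2: (53 − 48.511)²/48.511 = 20.151121/48.511 = 0.4154
≥3: (6 − 15.356)²/15.356 = 87.534736/15.356 = 5.7004
Sum = 11.498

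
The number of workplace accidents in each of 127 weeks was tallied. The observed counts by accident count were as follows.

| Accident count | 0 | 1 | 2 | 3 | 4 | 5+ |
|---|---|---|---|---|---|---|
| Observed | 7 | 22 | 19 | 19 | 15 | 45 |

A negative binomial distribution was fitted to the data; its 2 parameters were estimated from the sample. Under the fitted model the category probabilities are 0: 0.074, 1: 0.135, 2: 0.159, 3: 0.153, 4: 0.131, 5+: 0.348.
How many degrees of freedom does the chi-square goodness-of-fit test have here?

There are k = 6 categories and 2 parameters estimated from the data, so df = 6 − 1 − 2 = 3.

3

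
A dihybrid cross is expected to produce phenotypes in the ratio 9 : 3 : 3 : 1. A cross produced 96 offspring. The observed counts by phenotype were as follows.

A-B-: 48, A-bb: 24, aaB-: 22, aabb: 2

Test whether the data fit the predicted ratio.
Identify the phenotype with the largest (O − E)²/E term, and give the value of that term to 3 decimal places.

aabb, 2.667

Ratio total = 16. Expected counts: 96×9/16 = 54, 96×3/16 = 18, 96×3/16 = 18, 96×1/16 = 6.
cat         O        E   (O−E)²/E
A-B-       48       54     0.6667
A-bb       24       18     2.0000
aaB-       22       18     0.8889
aabb        2        6     2.6667
The largest term is for aabb: 2.667.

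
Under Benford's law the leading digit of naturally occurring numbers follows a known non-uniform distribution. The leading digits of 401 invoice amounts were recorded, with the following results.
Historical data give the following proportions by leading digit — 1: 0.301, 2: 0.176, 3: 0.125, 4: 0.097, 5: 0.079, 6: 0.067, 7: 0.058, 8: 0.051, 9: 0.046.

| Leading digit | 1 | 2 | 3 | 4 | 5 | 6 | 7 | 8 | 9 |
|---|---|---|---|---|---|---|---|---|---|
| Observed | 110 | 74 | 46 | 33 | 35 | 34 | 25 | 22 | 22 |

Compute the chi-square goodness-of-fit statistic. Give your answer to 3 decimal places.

Expected counts E_i = n·p_i: 401×0.301 = 120.701, 401×0.176 = 70.576, 401×0.125 = 50.125, 401×0.097 = 38.897, 401×0.079 = 31.679, 401×0.067 = 26.867, 401×0.058 = 23.258, 401×0.051 = 20.451, 401×0.046 = 18.446.
χ² = (110−120.701)²/120.701 + (74−70.576)²/70.576 + (46−50.125)²/50.125 + (33−38.897)²/38.897 + (35−31.679)²/31.679 + (34−26.867)²/26.867 + (25−23.258)²/23.258 + (22−20.451)²/20.451 + (22−18.446)²/18.446
   = 0.9487 + 0.1661 + 0.3395 + 0.8940 + 0.3481 + 1.8938 + 0.1305 + 0.1173 + 0.6848
Sum = 5.523

5.523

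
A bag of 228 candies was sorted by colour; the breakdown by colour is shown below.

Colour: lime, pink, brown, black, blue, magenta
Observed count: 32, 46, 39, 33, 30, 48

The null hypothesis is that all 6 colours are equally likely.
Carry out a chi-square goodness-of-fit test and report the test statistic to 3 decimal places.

Under H₀ each category has probability 1/6, so each expected count is 228/6 = 38.
cat          O        E   (O−E)²/E
lime        32       38     0.9474
pink        46       38     1.6842
brown       39       38     0.0263
black       33       38     0.6579
blue        30       38     1.6842
magenta     48       38     2.6316
Sum = 7.632

7.632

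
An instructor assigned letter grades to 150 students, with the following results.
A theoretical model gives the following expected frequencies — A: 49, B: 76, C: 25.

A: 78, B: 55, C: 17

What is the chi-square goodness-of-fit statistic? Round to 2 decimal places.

25.53

A: (78 − 49)²/49 = 841/49 = 17.163
B: (55 − 76)²/76 = 441/76 = 5.803
C: (17 − 25)²/25 = 64/25 = 2.560
Sum = 25.53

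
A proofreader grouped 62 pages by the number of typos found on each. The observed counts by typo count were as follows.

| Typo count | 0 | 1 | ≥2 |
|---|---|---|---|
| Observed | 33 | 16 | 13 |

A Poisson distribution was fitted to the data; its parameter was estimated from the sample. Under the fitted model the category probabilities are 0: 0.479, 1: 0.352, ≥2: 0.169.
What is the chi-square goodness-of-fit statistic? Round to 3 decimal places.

Expected counts E_i = n·p_i: 62×0.479 = 29.698, 62×0.352 = 21.824, 62×0.169 = 10.478.
cat         O        E   (O−E)²/E
0          33   29.698     0.3671
1          16   21.824     1.5542
≥2         13   10.478     0.6070
Sum = 2.528

2.528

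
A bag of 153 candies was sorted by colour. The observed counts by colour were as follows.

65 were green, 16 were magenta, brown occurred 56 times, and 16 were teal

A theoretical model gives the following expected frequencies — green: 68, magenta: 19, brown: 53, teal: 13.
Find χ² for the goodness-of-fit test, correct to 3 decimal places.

1.468

cat          O        E   (O−E)²/E
green       65       68     0.1324
magenta     16       19     0.4737
brown       56       53     0.1698
teal        16       13     0.6923
Sum = 1.468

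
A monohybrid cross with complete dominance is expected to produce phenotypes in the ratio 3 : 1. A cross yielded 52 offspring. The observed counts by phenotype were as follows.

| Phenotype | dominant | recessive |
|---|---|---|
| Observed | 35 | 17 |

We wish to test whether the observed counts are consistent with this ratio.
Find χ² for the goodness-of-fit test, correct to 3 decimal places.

1.641

Ratio total = 4. Expected counts: 52×3/4 = 39, 52×1/4 = 13.
cat            O        E   (O−E)²/E
dominant      35       39     0.4103
recessive     17       13     1.2308
Sum = 1.641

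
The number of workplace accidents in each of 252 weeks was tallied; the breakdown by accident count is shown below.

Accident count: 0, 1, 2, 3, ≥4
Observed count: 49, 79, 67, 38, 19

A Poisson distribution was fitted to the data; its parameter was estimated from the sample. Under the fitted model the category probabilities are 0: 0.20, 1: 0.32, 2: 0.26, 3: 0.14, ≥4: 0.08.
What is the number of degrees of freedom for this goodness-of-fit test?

3

There are k = 5 categories and 1 parameter estimated from the data, so df = 5 − 1 − 1 = 3.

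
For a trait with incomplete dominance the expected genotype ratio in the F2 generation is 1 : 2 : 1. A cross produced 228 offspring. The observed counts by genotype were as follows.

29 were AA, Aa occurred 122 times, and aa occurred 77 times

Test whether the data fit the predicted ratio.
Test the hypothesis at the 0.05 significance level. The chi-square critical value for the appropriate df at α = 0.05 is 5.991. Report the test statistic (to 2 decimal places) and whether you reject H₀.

Ratio total = 4. Expected counts: 228×1/4 = 57, 228×2/4 = 114, 228×1/4 = 57.
AA: (29 − 57)²/57 = 784/57 = 13.754
Aa: (122 − 114)²/114 = 64/114 = 0.561
aa: (77 − 57)²/57 = 400/57 = 7.018
Sum = 21.33
df = 2. Since 21.33 > 5.991, we reject H₀.

21.33; reject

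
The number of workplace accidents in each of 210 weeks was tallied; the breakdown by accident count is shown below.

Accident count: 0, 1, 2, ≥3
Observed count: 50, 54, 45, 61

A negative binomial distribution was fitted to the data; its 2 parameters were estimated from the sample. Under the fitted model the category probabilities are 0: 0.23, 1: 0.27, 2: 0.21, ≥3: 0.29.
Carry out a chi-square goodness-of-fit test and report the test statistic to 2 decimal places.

Expected counts E_i = n·p_i: 210×0.23 = 48.3, 210×0.27 = 56.7, 210×0.21 = 44.1, 210×0.29 = 60.9.
0: (50 − 48.3)²/48.3 = 2.89/48.3 = 0.060
1: (54 − 56.7)²/56.7 = 7.29/56.7 = 0.129
2: (45 − 44.1)²/44.1 = 0.81/44.1 = 0.018
≥3: (61 − 60.9)²/60.9 = 0.01/60.9 = 0.000
Sum = 0.21

0.21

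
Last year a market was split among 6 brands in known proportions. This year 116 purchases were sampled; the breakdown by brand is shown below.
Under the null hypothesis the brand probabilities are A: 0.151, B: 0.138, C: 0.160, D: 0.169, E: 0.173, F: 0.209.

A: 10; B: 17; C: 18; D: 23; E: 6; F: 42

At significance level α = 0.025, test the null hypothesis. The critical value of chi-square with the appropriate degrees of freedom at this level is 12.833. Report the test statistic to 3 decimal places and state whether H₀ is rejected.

Expected counts E_i = n·p_i: 116×0.151 = 17.516, 116×0.138 = 16.008, 116×0.160 = 18.56, 116×0.169 = 19.604, 116×0.173 = 20.068, 116×0.209 = 24.244.
A: (10 − 17.516)²/17.516 = 56.490256/17.516 = 3.2251
B: (17 − 16.008)²/16.008 = 0.984064/16.008 = 0.0615
C: (18 − 18.56)²/18.56 = 0.3136/18.56 = 0.0169
D: (23 − 19.604)²/19.604 = 11.532816/19.604 = 0.5883
E: (6 − 20.068)²/20.068 = 197.908624/20.068 = 9.8619
F: (42 − 24.244)²/24.244 = 315.275536/24.244 = 13.0043
Sum = 26.758
df = 5. Since 26.758 > 12.833, we reject H₀.

26.758; reject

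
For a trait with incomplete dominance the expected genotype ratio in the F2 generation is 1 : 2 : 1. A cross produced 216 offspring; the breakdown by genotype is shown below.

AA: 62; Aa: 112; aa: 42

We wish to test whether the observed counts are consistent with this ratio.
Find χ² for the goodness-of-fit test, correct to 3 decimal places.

Ratio total = 4. Expected counts: 216×1/4 = 54, 216×2/4 = 108, 216×1/4 = 54.
cat         O        E   (O−E)²/E
AA         62       54     1.1852
Aa        112      108     0.1481
aa         42       54     2.6667
Sum = 4.000

4.000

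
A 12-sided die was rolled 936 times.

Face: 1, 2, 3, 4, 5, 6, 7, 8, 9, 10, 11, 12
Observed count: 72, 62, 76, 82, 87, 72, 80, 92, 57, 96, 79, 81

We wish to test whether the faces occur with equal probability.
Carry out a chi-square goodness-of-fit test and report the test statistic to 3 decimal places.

18.000

Expected count for each of the 12 categories: 936/12 = 78.
χ² = (72−78)²/78 + (62−78)²/78 + (76−78)²/78 + (82−78)²/78 + (87−78)²/78 + (72−78)²/78 + (80−78)²/78 + (92−78)²/78 + (57−78)²/78 + (96−78)²/78 + (79−78)²/78 + (81−78)²/78
   = 0.4615 + 3.2821 + 0.0513 + 0.2051 + 1.0385 + 0.4615 + 0.0513 + 2.5128 + 5.6538 + 4.1538 + 0.0128 + 0.1154
Sum = 18.000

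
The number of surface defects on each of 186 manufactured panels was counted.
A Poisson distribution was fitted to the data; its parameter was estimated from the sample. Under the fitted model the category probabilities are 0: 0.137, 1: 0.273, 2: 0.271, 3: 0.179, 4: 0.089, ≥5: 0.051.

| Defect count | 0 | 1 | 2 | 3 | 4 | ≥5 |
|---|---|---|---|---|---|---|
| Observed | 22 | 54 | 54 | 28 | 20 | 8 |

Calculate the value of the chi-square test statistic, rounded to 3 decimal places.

Expected counts E_i = n·p_i: 186×0.137 = 25.482, 186×0.273 = 50.778, 186×0.271 = 50.406, 186×0.179 = 33.294, 186×0.089 = 16.554, 186×0.051 = 9.486.
χ² = (22−25.482)²/25.482 + (54−50.778)²/50.778 + (54−50.406)²/50.406 + (28−33.294)²/33.294 + (20−16.554)²/16.554 + (8−9.486)²/9.486
   = 0.4758 + 0.2044 + 0.2563 + 0.8418 + 0.7173 + 0.2328
Sum = 2.728

2.728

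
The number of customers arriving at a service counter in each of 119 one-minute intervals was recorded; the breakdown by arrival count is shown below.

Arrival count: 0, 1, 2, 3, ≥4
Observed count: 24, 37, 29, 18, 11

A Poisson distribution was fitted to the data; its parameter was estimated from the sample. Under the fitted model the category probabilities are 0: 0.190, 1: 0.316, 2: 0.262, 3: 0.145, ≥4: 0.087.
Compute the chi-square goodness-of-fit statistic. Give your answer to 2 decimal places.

Expected counts E_i = n·p_i: 119×0.190 = 22.61, 119×0.316 = 37.604, 119×0.262 = 31.178, 119×0.145 = 17.255, 119×0.087 = 10.353.
cat         O        E   (O−E)²/E
0          24    22.61      0.085
1          37   37.604      0.010
2          29   31.178      0.152
3          18   17.255      0.032
≥4         11   10.353      0.040
Sum = 0.32

0.32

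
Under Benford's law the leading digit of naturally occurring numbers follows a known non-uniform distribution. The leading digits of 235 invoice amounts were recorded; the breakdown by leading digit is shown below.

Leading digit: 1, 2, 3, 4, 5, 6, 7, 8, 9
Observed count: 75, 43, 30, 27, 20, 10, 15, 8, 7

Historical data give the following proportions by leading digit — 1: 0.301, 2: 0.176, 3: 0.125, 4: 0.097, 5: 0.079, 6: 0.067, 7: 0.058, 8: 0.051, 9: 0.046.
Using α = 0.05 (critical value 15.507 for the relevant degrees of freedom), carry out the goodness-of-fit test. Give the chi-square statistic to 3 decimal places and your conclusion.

6.124; do not reject

Expected counts E_i = n·p_i: 235×0.301 = 70.735, 235×0.176 = 41.36, 235×0.125 = 29.375, 235×0.097 = 22.795, 235×0.079 = 18.565, 235×0.067 = 15.745, 235×0.058 = 13.63, 235×0.051 = 11.985, 235×0.046 = 10.81.
cat         O        E   (O−E)²/E
1          75   70.735     0.2572
2          43    41.36     0.0650
3          30   29.375     0.0133
4          27   22.795     0.7757
5          20   18.565     0.1109
6          10   15.745     2.0962
7          15    13.63     0.1377
8           8   11.985     1.3250
9           7    10.81     1.3428
Sum = 6.124
df = 8. Since 6.124 < 15.507, we do not reject H₀.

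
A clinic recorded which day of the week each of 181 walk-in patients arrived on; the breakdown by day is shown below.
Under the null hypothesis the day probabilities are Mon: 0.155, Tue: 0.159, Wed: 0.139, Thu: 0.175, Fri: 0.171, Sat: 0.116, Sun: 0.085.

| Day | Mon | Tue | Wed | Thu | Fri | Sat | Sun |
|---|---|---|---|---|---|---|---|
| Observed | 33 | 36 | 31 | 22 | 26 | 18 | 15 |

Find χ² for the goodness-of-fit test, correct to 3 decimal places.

Expected counts E_i = n·p_i: 181×0.155 = 28.055, 181×0.159 = 28.779, 181×0.139 = 25.159, 181×0.175 = 31.675, 181×0.171 = 30.951, 181×0.116 = 20.996, 181×0.085 = 15.385.
cat         O        E   (O−E)²/E
Mon        33   28.055     0.8716
Tue        36   28.779     1.8118
Wed        31   25.159     1.3561
Thu        22   31.675     2.9552
Fri        26   30.951     0.7920
Sat        18   20.996     0.4275
Sun        15   15.385     0.0096
Sum = 8.224

8.224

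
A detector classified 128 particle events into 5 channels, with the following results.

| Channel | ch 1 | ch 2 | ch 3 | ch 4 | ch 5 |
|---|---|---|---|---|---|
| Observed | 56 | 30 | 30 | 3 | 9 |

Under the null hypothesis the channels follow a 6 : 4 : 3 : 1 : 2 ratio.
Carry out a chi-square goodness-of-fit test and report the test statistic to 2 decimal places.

9.15

Ratio total = 16. Expected counts: 128×6/16 = 48, 128×4/16 = 32, 128×3/16 = 24, 128×1/16 = 8, 128×2/16 = 16.
χ² = (56−48)²/48 + (30−32)²/32 + (30−24)²/24 + (3−8)²/8 + (9−16)²/16
   = 1.333 + 0.125 + 1.500 + 3.125 + 3.063
Sum = 9.15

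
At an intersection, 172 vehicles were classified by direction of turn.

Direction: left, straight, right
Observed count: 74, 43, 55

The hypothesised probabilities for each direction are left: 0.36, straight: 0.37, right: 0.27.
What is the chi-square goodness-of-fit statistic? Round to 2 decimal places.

10.63

Expected counts E_i = n·p_i: 172×0.36 = 61.92, 172×0.37 = 63.64, 172×0.27 = 46.44.
χ² = (74−61.92)²/61.92 + (43−63.64)²/63.64 + (55−46.44)²/46.44
   = 2.357 + 6.694 + 1.578
Sum = 10.63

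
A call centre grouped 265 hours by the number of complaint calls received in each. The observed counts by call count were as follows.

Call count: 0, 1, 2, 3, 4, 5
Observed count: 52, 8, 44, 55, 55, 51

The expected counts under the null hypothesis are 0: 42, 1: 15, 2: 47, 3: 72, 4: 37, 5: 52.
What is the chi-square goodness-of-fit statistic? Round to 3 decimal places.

0: (52 − 42)²/42 = 100/42 = 2.3810
1: (8 − 15)²/15 = 49/15 = 3.2667
2: (44 − 47)²/47 = 9/47 = 0.1915
3: (55 − 72)²/72 = 289/72 = 4.0139
4: (55 − 37)²/37 = 324/37 = 8.7568
5: (51 − 52)²/52 = 1/52 = 0.0192
Sum = 18.629

18.629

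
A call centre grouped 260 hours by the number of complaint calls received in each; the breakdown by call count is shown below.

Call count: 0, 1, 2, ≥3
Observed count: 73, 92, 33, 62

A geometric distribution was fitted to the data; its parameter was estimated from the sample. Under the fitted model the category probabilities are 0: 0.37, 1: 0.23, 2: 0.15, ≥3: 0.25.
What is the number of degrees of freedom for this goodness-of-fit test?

2

There are k = 4 categories and 1 parameter estimated from the data, so df = 4 − 1 − 1 = 2.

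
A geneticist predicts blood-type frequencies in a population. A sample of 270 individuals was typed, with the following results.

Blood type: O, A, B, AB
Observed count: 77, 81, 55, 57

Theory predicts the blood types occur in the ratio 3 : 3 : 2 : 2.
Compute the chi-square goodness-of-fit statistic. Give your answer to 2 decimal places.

0.38

Ratio total = 10. Expected counts: 270×3/10 = 81, 270×3/10 = 81, 270×2/10 = 54, 270×2/10 = 54.
χ² = (77−81)²/81 + (81−81)²/81 + (55−54)²/54 + (57−54)²/54
   = 0.198 + 0.000 + 0.019 + 0.167
Sum = 0.38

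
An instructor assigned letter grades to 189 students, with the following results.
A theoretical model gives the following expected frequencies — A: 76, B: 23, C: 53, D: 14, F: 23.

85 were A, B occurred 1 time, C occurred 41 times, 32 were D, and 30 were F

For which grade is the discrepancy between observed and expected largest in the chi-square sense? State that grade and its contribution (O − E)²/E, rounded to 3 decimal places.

cat         O        E   (O−E)²/E
A          85       76     1.0658
B           1       23    21.0435
C          41       53     2.7170
D          32       14    23.1429
F          30       23     2.1304
The largest term is for D: 23.143.

D, 23.143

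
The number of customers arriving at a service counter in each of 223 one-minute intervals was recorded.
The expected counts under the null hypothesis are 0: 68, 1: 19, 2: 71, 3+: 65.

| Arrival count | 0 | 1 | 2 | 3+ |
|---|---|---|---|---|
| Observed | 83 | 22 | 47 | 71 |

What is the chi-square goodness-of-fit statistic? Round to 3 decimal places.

12.449

cat         O        E   (O−E)²/E
0          83       68     3.3088
1          22       19     0.4737
2          47       71     8.1127
3+         71       65     0.5538
Sum = 12.449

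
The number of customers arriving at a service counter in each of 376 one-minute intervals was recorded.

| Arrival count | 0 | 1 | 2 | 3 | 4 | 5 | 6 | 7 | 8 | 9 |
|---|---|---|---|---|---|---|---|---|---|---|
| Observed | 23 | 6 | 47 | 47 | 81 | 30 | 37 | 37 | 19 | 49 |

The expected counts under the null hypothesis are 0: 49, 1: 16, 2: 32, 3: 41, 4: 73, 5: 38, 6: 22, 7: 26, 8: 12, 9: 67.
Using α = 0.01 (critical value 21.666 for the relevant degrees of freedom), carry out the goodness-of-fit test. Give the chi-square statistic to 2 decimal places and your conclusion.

χ² = (23−49)²/49 + (6−16)²/16 + (47−32)²/32 + (47−41)²/41 + (81−73)²/73 + (30−38)²/38 + (37−22)²/22 + (37−26)²/26 + (19−12)²/12 + (49−67)²/67
   = 13.796 + 6.250 + 7.031 + 0.878 + 0.877 + 1.684 + 10.227 + 4.654 + 4.083 + 4.836
Sum = 54.32
df = 9. Since 54.32 > 21.666, we reject H₀.

54.32; reject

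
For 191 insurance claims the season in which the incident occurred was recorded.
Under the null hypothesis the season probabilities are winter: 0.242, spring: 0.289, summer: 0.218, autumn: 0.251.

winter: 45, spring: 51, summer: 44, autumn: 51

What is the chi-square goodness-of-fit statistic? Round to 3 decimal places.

Expected counts E_i = n·p_i: 191×0.242 = 46.222, 191×0.289 = 55.199, 191×0.218 = 41.638, 191×0.251 = 47.941.
winter: (45 − 46.222)²/46.222 = 1.493284/46.222 = 0.0323
spring: (51 − 55.199)²/55.199 = 17.631601/55.199 = 0.3194
summer: (44 − 41.638)²/41.638 = 5.579044/41.638 = 0.1340
autumn: (51 − 47.941)²/47.941 = 9.357481/47.941 = 0.1952
Sum = 0.681

0.681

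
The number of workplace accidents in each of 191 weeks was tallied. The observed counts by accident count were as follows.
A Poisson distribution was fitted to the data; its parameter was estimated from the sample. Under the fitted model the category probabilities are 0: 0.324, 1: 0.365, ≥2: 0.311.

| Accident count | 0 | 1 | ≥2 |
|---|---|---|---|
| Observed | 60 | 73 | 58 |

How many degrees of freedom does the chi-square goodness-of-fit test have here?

1

There are k = 3 categories and 1 parameter estimated from the data, so df = 3 − 1 − 1 = 1.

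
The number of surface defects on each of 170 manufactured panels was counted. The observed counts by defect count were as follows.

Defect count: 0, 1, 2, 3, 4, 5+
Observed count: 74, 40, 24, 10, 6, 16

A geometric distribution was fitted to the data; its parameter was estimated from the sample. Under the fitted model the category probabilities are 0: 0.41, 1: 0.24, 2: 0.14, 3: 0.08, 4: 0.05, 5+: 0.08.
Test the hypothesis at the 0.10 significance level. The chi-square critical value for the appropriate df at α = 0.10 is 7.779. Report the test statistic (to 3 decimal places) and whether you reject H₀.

Expected counts E_i = n·p_i: 170×0.41 = 69.7, 170×0.24 = 40.8, 170×0.14 = 23.8, 170×0.08 = 13.6, 170×0.05 = 8.5, 170×0.08 = 13.6.
cat         O        E   (O−E)²/E
0          74     69.7     0.2653
1          40     40.8     0.0157
2          24     23.8     0.0017
3          10     13.6     0.9529
4           6      8.5     0.7353
5+         16     13.6     0.4235
Sum = 2.394
df = 4. Since 2.394 < 7.779, we do not reject H₀.

2.394; do not reject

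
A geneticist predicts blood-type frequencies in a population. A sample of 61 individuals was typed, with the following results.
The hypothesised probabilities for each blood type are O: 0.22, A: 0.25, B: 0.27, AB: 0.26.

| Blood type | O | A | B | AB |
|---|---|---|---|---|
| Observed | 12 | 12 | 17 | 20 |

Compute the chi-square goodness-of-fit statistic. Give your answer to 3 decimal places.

1.941

Expected counts E_i = n·p_i: 61×0.22 = 13.42, 61×0.25 = 15.25, 61×0.27 = 16.47, 61×0.26 = 15.86.
χ² = (12−13.42)²/13.42 + (12−15.25)²/15.25 + (17−16.47)²/16.47 + (20−15.86)²/15.86
   = 0.1503 + 0.6926 + 0.0171 + 1.0807
Sum = 1.941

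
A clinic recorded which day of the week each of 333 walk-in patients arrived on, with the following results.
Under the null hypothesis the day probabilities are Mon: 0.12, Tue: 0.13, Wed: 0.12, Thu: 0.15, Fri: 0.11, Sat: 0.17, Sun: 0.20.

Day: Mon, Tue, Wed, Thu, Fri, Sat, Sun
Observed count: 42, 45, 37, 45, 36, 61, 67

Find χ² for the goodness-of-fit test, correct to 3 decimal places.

1.235

Expected counts E_i = n·p_i: 333×0.12 = 39.96, 333×0.13 = 43.29, 333×0.12 = 39.96, 333×0.15 = 49.95, 333×0.11 = 36.63, 333×0.17 = 56.61, 333×0.20 = 66.6.
χ² = (42−39.96)²/39.96 + (45−43.29)²/43.29 + (37−39.96)²/39.96 + (45−49.95)²/49.95 + (36−36.63)²/36.63 + (61−56.61)²/56.61 + (67−66.6)²/66.6
   = 0.1041 + 0.0675 + 0.2193 + 0.4905 + 0.0108 + 0.3404 + 0.0024
Sum = 1.235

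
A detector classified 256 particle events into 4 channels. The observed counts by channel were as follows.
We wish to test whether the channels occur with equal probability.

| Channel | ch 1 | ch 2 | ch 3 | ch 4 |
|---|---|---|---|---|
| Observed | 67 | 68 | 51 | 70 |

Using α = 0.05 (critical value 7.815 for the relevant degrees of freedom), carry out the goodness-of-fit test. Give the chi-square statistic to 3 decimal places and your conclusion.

3.594; do not reject

Expected count for each of the 4 categories: 256/4 = 64.
ch 1: (67 − 64)²/64 = 9/64 = 0.1406
ch 2: (68 − 64)²/64 = 16/64 = 0.2500
ch 3: (51 − 64)²/64 = 169/64 = 2.6406
ch 4: (70 − 64)²/64 = 36/64 = 0.5625
Sum = 3.594
df = 3. Since 3.594 < 7.815, we do not reject H₀.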